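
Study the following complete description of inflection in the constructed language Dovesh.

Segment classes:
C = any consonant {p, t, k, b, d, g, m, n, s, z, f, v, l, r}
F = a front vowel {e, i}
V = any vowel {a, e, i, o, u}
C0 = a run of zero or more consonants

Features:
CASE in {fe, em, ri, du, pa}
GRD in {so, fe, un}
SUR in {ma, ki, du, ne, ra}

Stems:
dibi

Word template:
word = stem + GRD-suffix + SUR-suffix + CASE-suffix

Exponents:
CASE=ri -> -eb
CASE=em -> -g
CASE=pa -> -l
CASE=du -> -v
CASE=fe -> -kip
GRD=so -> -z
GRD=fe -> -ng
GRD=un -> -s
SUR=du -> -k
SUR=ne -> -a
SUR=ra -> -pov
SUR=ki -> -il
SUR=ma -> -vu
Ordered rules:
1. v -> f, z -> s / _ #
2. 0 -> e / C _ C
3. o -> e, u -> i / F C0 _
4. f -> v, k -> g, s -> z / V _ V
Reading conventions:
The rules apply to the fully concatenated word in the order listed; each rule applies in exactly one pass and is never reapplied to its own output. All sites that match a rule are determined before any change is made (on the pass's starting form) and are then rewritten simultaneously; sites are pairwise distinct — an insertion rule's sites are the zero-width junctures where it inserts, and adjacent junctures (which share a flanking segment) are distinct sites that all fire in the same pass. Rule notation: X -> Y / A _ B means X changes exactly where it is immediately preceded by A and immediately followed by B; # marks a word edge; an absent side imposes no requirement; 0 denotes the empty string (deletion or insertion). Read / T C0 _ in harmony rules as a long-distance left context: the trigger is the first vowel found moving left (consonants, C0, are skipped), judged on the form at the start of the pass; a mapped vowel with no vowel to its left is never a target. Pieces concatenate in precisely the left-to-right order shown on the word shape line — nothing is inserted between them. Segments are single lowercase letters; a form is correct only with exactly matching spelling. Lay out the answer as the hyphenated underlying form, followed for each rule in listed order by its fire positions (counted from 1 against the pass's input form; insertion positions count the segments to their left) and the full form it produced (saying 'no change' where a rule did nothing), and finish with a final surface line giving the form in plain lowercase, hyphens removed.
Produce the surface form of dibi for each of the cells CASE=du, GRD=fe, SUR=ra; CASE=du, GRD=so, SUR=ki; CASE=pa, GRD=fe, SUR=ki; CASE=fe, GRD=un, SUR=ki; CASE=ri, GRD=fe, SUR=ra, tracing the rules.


cell CASE=du, GRD=fe, SUR=ra:
underlying: dibi-ng-pov-v
1. v -> f, z -> s / _ #: fires at position(s) 10: dibingpovf
2. 0 -> e / C _ C: inserts after position(s) 5, 6, 9: dibinegepovef
3. o -> e, u -> i / F C0 _: fires at position(s) 10: dibinegepevef
4. f -> v, k -> g, s -> z / V _ V: no change
surface: dibinegepevef

cell CASE=du, GRD=so, SUR=ki:
underlying: dibi-z-il-v
1. v -> f, z -> s / _ #: fires at position(s) 8: dibizilf
2. 0 -> e / C _ C: inserts after position(s) 7: dibizilef
3. o -> e, u -> i / F C0 _: no change
4. f -> v, k -> g, s -> z / V _ V: no change
surface: dibizilef

cell CASE=pa, GRD=fe, SUR=ki:
underlying: dibi-ng-il-l
1. v -> f, z -> s / _ #: no change
2. 0 -> e / C _ C: inserts after position(s) 5, 8: dibinegilel
3. o -> e, u -> i / F C0 _: no change
4. f -> v, k -> g, s -> z / V _ V: no change
surface: dibinegilel

cell CASE=fe, GRD=un, SUR=ki:
underlying: dibi-s-il-kip
1. v -> f, z -> s / _ #: no change
2. 0 -> e / C _ C: inserts after position(s) 7: dibisilekip
3. o -> e, u -> i / F C0 _: no change
4. f -> v, k -> g, s -> z / V _ V: fires at position(s) 5, 9: dibizilegip
surface: dibizilegip

cell CASE=ri, GRD=fe, SUR=ra:
underlying: dibi-ng-pov-eb
1. v -> f, z -> s / _ #: no change
2. 0 -> e / C _ C: inserts after position(s) 5, 6: dibinegepoveb
3. o -> e, u -> i / F C0 _: fires at position(s) 10: dibinegepeveb
4. f -> v, k -> g, s -> z / V _ V: no change
surface: dibinegepeveb


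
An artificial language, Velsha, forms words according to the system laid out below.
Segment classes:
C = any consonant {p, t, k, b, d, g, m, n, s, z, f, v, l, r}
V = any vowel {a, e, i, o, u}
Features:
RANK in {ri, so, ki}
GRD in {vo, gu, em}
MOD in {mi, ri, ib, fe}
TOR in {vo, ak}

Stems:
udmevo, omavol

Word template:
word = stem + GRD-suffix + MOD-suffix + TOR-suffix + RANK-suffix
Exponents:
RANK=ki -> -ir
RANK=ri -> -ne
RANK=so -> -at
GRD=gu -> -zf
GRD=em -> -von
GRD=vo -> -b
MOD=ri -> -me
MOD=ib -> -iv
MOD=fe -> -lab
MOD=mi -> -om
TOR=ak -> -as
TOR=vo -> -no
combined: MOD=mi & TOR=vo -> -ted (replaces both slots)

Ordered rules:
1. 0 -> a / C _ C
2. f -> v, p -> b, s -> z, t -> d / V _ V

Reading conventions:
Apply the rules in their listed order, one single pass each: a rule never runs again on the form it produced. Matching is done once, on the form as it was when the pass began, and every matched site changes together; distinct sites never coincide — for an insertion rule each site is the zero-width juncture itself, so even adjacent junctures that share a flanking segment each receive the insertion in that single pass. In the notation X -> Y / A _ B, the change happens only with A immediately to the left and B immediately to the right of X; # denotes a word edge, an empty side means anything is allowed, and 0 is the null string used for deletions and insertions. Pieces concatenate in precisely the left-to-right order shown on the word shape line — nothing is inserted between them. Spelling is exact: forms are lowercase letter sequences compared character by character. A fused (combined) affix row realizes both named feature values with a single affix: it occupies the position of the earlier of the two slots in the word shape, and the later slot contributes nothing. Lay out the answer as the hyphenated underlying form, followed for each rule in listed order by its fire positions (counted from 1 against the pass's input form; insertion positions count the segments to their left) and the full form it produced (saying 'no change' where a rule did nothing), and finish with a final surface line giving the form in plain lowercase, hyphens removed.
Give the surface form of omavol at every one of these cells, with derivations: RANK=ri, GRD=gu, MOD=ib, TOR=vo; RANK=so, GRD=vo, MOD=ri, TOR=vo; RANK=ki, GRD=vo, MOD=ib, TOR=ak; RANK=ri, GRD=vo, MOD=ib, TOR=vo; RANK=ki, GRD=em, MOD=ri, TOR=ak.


cell RANK=ri, GRD=gu, MOD=ib, TOR=vo:
underlying: omavol-zf-iv-no-ne
1. 0 -> a / C _ C: inserts after position(s) 6, 7, 10: omavolazafivanone
2. f -> v, p -> b, s -> z, t -> d / V _ V: fires at position(s) 10: omavolazavivanone
surface: omavolazavivanone

cell RANK=so, GRD=vo, MOD=ri, TOR=vo:
underlying: omavol-b-me-no-at
1. 0 -> a / C _ C: inserts after position(s) 6, 7: omavolabamenoat
2. f -> v, p -> b, s -> z, t -> d / V _ V: no change
surface: omavolabamenoat

cell RANK=ki, GRD=vo, MOD=ib, TOR=ak:
underlying: omavol-b-iv-as-ir
1. 0 -> a / C _ C: inserts after position(s) 6: omavolabivasir
2. f -> v, p -> b, s -> z, t -> d / V _ V: fires at position(s) 12: omavolabivazir
surface: omavolabivazir

cell RANK=ri, GRD=vo, MOD=ib, TOR=vo:
underlying: omavol-b-iv-no-ne
1. 0 -> a / C _ C: inserts after position(s) 6, 9: omavolabivanone
2. f -> v, p -> b, s -> z, t -> d / V _ V: no change
surface: omavolabivanone

cell RANK=ki, GRD=em, MOD=ri, TOR=ak:
underlying: omavol-von-me-as-ir
1. 0 -> a / C _ C: inserts after position(s) 6, 9: omavolavonameasir
2. f -> v, p -> b, s -> z, t -> d / V _ V: fires at position(s) 15: omavolavonameazir
surface: omavolavonameazir


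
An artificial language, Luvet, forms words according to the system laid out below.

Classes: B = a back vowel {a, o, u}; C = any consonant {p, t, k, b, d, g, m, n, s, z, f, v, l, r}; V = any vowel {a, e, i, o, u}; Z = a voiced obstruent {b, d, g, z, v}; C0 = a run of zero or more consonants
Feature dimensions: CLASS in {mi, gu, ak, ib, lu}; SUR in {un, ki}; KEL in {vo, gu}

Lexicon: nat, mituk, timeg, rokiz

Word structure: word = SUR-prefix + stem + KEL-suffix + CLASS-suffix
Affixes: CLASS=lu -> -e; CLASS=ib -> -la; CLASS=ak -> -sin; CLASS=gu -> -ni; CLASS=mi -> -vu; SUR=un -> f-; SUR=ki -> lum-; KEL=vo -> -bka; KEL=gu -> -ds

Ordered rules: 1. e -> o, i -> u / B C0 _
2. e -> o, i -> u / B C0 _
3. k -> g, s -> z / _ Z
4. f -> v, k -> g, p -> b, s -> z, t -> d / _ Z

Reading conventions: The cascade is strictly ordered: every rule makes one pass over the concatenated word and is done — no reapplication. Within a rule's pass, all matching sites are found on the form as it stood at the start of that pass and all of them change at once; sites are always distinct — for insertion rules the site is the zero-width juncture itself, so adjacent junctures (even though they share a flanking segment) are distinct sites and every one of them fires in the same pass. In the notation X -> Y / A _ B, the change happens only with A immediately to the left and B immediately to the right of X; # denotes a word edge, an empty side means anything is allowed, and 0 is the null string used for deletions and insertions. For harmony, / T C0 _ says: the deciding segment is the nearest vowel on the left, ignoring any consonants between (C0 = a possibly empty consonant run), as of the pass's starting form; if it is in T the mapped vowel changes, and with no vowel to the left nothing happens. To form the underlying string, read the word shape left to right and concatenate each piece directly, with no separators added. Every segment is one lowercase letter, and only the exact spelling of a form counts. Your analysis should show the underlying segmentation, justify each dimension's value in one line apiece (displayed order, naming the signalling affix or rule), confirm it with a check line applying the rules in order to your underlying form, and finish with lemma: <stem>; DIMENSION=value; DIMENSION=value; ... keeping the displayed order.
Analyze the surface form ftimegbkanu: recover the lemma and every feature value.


underlying: f-timeg-bka-ni
CLASS=gu - signalled by the affix -ni
SUR=un - signalled by the affix f-
KEL=vo - signalled by the affix -bka
check: ftimegbkani -> ftimegbkanu -> ftimegbkanu -> ftimegbkanu -> ftimegbkanu
lemma: timeg; CLASS=gu; SUR=un; KEL=vo


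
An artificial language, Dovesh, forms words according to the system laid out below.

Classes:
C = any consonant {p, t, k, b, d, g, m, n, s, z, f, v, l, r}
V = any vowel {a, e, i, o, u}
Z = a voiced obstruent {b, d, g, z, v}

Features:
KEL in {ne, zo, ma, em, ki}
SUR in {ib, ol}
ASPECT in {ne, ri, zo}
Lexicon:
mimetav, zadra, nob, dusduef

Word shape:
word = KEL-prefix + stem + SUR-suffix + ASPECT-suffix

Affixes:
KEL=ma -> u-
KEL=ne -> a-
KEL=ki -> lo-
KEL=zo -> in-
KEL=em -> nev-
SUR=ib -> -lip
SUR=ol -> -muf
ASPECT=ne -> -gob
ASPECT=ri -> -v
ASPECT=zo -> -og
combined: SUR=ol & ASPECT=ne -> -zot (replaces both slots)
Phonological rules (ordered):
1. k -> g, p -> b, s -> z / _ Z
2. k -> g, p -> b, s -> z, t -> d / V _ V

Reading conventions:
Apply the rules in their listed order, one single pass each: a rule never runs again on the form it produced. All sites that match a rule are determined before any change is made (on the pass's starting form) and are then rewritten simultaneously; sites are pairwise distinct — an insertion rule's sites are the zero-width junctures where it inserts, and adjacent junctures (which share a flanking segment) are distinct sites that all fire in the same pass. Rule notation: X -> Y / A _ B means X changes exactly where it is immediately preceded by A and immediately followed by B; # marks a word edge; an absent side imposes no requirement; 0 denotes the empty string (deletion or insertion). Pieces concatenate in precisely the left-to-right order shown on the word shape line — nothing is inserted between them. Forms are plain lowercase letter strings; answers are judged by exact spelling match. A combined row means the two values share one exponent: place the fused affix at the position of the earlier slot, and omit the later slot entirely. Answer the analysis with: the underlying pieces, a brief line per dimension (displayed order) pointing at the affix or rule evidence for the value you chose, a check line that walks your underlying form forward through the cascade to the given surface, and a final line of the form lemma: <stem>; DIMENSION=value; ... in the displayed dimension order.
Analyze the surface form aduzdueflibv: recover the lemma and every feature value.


underlying: a-dusduef-lip-v
KEL=ne - signalled by the affix a-
SUR=ib - signalled by the affix -lip
ASPECT=ri - signalled by the affix -v
check: adusdueflipv -> aduzdueflibv -> aduzdueflibv
lemma: dusduef; KEL=ne; SUR=ib; ASPECT=ri


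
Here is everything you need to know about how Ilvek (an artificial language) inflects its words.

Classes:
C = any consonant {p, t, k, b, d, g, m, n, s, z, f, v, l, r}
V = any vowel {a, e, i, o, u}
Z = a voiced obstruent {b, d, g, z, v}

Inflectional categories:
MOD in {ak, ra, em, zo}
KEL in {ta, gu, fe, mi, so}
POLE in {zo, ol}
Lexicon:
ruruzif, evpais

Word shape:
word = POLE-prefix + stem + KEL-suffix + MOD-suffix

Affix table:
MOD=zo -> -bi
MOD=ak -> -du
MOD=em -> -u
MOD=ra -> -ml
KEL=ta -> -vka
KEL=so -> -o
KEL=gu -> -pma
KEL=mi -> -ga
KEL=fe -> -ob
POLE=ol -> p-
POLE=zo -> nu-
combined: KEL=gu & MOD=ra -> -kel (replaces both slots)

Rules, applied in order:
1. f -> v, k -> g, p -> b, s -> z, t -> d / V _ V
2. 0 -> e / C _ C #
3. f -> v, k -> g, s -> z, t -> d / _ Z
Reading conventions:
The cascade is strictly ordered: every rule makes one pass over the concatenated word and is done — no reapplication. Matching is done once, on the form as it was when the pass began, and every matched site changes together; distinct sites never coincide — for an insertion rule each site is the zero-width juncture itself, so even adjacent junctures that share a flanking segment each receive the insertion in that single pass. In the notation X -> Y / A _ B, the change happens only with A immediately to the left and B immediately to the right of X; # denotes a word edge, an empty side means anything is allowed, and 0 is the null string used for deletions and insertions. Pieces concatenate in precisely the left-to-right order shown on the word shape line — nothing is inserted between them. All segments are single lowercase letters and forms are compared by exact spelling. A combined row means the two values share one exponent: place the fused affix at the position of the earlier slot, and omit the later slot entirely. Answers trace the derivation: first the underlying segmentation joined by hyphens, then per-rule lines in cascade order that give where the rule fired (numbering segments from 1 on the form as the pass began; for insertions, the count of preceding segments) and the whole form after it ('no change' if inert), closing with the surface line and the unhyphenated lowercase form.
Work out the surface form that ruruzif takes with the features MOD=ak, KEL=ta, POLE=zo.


underlying: nu-ruruzif-vka-du
1. f -> v, k -> g, p -> b, s -> z, t -> d / V _ V: no change
2. 0 -> e / C _ C #: no change
3. f -> v, k -> g, s -> z, t -> d / _ Z: fires at position(s) 9: nururuzivvkadu
surface: nururuzivvkadu


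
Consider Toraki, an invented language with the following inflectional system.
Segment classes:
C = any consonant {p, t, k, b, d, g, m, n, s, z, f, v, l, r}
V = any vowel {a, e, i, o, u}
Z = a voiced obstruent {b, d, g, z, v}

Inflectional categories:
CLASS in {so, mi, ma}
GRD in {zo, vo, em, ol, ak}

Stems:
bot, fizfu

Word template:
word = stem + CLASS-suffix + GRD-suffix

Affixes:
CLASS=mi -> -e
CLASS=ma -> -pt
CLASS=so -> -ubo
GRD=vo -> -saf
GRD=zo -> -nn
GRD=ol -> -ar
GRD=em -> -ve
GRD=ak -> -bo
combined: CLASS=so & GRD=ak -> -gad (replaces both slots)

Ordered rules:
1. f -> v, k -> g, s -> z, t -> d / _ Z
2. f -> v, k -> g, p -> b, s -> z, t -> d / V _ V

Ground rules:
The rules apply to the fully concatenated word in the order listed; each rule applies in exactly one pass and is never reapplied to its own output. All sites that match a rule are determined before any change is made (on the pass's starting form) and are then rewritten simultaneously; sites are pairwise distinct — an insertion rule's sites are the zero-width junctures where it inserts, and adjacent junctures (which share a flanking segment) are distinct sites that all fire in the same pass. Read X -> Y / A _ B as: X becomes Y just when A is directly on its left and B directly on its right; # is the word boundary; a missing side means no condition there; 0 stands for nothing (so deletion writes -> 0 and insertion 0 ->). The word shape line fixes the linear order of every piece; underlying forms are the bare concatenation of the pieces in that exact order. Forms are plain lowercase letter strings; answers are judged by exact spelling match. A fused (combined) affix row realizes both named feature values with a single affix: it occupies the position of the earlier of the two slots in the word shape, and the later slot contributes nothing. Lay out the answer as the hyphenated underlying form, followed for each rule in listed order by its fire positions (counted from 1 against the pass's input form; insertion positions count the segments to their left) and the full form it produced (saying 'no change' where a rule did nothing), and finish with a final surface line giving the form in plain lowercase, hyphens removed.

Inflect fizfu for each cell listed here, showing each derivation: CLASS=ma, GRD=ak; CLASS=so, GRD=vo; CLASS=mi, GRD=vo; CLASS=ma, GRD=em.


cell CLASS=ma, GRD=ak:
underlying: fizfu-pt-bo
1. f -> v, k -> g, s -> z, t -> d / _ Z: fires at position(s) 7: fizfupdbo
2. f -> v, k -> g, p -> b, s -> z, t -> d / V _ V: no change
surface: fizfupdbo

cell CLASS=so, GRD=vo:
underlying: fizfu-ubo-saf
1. f -> v, k -> g, s -> z, t -> d / _ Z: no change
2. f -> v, k -> g, p -> b, s -> z, t -> d / V _ V: fires at position(s) 9: fizfuubozaf
surface: fizfuubozaf

cell CLASS=mi, GRD=vo:
underlying: fizfu-e-saf
1. f -> v, k -> g, s -> z, t -> d / _ Z: no change
2. f -> v, k -> g, p -> b, s -> z, t -> d / V _ V: fires at position(s) 7: fizfuezaf
surface: fizfuezaf

cell CLASS=ma, GRD=em:
underlying: fizfu-pt-ve
1. f -> v, k -> g, s -> z, t -> d / _ Z: fires at position(s) 7: fizfupdve
2. f -> v, k -> g, p -> b, s -> z, t -> d / V _ V: no change
surface: fizfupdve


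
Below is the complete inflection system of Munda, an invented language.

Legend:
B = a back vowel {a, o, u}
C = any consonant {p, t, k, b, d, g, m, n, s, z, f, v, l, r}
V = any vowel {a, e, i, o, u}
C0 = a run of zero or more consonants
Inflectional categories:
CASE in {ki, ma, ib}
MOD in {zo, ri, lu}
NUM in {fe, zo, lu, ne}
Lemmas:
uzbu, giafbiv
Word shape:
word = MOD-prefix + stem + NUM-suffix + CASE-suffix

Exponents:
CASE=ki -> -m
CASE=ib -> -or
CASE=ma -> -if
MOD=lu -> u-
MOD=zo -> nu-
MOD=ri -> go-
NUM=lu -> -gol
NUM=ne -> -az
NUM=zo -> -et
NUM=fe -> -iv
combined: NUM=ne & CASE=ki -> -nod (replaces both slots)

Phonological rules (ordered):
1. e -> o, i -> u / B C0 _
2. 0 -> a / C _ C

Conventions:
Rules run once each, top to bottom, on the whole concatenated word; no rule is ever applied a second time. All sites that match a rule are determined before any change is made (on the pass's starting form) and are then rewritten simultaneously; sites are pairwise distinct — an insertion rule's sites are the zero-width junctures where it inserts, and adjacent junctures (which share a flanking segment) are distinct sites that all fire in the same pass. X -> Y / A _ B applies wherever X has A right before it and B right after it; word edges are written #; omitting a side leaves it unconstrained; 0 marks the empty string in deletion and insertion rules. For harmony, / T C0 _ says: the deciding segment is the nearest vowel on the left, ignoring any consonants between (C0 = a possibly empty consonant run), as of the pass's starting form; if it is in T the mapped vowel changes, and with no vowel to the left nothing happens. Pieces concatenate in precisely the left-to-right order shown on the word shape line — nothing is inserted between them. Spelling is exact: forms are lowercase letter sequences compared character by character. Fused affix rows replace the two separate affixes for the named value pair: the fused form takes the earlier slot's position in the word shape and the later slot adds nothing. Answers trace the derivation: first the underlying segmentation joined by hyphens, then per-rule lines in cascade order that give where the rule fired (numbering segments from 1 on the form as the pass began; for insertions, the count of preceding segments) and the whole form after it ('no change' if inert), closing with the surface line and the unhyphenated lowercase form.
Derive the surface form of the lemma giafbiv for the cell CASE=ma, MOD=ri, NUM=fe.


underlying: go-giafbiv-iv-if
1. e -> o, i -> u / B C0 _: fires at position(s) 4, 8: goguafbuvivif
2. 0 -> a / C _ C: inserts after position(s) 6: goguafabuvivif
surface: goguafabuvivif


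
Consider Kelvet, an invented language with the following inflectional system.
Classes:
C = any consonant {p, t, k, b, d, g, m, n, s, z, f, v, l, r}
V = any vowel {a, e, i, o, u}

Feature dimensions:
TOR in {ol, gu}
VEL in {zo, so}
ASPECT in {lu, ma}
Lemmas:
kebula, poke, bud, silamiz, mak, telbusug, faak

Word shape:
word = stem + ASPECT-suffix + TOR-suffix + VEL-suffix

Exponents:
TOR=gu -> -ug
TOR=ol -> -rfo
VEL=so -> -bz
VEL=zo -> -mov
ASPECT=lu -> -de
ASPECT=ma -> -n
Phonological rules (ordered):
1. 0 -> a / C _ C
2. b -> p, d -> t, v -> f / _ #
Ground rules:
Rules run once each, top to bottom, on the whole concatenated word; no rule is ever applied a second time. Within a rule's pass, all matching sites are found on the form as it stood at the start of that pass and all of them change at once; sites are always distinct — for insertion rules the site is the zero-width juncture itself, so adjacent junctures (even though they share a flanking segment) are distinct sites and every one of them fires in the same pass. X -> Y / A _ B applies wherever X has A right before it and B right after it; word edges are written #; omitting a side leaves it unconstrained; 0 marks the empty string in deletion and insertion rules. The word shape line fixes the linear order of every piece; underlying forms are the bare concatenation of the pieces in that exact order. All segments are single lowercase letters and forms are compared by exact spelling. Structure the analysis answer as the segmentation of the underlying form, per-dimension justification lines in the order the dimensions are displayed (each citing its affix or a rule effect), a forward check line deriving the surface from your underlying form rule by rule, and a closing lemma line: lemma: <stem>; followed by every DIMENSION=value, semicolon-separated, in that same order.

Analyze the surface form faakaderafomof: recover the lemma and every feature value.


underlying: faak-de-rfo-mov
TOR=ol - signalled by the affix -rfo
VEL=zo - signalled by the affix -mov
ASPECT=lu - signalled by the affix -de
check: faakderfomov -> faakaderafomov -> faakaderafomof
lemma: faak; TOR=ol; VEL=zo; ASPECT=lu


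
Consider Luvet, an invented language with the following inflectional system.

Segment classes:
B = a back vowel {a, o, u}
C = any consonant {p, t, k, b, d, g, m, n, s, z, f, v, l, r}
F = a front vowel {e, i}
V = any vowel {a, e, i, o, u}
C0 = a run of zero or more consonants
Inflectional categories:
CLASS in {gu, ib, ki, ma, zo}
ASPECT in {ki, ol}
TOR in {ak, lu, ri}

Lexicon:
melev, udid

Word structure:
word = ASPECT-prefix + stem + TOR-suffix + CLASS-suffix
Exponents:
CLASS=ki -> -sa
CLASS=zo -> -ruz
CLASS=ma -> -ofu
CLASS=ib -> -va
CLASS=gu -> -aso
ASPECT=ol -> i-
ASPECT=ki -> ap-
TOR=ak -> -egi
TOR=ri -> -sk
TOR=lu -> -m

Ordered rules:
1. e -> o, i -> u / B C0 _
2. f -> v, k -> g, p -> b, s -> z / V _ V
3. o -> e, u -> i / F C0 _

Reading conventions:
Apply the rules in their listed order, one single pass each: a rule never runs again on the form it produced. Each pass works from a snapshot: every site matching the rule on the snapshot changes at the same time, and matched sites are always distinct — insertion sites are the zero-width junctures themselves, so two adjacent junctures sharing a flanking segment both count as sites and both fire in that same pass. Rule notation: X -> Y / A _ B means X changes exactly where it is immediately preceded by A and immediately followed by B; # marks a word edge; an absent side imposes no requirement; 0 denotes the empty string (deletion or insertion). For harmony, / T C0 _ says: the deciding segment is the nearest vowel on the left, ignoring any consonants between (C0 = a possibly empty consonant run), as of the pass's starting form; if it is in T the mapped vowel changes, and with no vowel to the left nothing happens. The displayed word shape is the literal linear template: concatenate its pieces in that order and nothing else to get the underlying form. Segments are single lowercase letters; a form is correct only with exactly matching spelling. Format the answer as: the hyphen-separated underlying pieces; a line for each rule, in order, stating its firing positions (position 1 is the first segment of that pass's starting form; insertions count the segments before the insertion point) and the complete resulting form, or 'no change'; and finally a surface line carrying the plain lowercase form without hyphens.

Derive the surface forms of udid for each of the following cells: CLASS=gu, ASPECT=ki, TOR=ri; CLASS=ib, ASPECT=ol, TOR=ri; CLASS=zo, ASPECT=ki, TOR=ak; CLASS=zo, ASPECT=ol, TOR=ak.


cell CLASS=gu, ASPECT=ki, TOR=ri:
underlying: ap-udid-sk-aso
1. e -> o, i -> u / B C0 _: fires at position(s) 5: apududskaso
2. f -> v, k -> g, p -> b, s -> z / V _ V: fires at position(s) 2, 10: abududskazo
3. o -> e, u -> i / F C0 _: no change
surface: abududskazo

cell CLASS=ib, ASPECT=ol, TOR=ri:
underlying: i-udid-sk-va
1. e -> o, i -> u / B C0 _: fires at position(s) 4: iududskva
2. f -> v, k -> g, p -> b, s -> z / V _ V: no change
3. o -> e, u -> i / F C0 _: fires at position(s) 2: iidudskva
surface: iidudskva

cell CLASS=zo, ASPECT=ki, TOR=ak:
underlying: ap-udid-egi-ruz
1. e -> o, i -> u / B C0 _: fires at position(s) 5: apududegiruz
2. f -> v, k -> g, p -> b, s -> z / V _ V: fires at position(s) 2: abududegiruz
3. o -> e, u -> i / F C0 _: fires at position(s) 11: abududegiriz
surface: abududegiriz

cell CLASS=zo, ASPECT=ol, TOR=ak:
underlying: i-udid-egi-ruz
1. e -> o, i -> u / B C0 _: fires at position(s) 4: iududegiruz
2. f -> v, k -> g, p -> b, s -> z / V _ V: no change
3. o -> e, u -> i / F C0 _: fires at position(s) 2, 10: iidudegiriz
surface: iidudegiriz


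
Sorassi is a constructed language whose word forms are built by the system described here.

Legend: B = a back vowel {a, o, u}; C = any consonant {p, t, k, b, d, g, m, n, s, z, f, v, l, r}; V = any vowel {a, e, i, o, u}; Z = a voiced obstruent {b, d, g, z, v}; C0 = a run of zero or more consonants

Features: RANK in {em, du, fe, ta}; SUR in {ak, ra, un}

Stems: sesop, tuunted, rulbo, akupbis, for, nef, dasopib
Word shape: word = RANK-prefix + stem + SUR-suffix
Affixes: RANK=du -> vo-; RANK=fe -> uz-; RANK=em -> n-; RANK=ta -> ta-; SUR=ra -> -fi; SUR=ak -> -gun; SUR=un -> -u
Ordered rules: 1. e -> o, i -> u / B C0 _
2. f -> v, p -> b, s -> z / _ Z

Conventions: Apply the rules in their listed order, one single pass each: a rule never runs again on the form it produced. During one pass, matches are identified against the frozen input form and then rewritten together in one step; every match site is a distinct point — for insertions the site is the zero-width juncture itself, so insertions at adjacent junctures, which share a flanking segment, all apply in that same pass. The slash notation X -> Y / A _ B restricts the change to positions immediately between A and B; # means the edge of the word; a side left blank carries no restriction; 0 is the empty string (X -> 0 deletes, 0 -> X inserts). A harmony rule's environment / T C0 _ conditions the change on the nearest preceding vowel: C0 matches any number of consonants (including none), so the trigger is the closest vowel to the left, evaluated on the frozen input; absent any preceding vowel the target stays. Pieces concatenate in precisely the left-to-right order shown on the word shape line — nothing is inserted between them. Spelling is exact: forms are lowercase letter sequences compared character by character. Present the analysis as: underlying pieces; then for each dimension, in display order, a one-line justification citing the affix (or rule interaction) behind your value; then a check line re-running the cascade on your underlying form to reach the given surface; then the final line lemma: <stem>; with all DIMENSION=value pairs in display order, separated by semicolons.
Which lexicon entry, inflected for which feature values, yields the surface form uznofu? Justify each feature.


underlying: uz-nef-u
RANK=fe - signalled by the affix uz-
SUR=un - signalled by the affix -u
check: uznefu -> uznofu -> uznofu
lemma: nef; RANK=fe; SUR=un


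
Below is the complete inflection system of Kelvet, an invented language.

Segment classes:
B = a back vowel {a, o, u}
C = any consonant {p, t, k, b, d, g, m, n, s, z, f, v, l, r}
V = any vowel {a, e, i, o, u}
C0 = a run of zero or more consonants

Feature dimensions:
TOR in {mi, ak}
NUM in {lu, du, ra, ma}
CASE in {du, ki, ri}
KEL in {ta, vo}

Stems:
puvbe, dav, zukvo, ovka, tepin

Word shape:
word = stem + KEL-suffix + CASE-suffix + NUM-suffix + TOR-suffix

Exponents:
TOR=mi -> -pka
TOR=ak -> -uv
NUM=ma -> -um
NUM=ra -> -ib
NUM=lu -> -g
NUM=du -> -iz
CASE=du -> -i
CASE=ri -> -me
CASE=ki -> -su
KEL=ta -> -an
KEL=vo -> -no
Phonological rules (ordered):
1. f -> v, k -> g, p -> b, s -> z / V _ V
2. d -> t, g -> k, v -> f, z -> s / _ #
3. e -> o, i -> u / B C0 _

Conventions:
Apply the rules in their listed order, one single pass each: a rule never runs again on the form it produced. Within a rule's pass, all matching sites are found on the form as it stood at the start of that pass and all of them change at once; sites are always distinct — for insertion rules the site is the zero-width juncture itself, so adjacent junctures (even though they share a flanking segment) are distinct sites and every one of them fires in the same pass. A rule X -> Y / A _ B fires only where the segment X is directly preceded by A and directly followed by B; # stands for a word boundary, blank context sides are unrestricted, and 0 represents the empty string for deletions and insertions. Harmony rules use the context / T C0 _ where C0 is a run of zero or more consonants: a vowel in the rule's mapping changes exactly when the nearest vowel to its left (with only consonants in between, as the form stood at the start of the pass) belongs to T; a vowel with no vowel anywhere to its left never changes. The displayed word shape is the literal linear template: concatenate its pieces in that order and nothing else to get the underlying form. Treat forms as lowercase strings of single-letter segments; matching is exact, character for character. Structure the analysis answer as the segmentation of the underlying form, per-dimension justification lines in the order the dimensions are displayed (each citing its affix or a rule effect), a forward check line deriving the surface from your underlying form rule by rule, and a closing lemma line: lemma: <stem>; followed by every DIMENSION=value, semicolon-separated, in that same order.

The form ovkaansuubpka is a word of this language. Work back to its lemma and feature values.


underlying: ovka-an-su-ib-pka
TOR=mi - signalled by the affix -pka
NUM=ra - signalled by the affix -ib
CASE=ki - signalled by the affix -su
KEL=ta - signalled by the affix -an
check: ovkaansuibpka -> ovkaansuibpka -> ovkaansuibpka -> ovkaansuubpka
lemma: ovka; TOR=mi; NUM=ra; CASE=ki; KEL=ta


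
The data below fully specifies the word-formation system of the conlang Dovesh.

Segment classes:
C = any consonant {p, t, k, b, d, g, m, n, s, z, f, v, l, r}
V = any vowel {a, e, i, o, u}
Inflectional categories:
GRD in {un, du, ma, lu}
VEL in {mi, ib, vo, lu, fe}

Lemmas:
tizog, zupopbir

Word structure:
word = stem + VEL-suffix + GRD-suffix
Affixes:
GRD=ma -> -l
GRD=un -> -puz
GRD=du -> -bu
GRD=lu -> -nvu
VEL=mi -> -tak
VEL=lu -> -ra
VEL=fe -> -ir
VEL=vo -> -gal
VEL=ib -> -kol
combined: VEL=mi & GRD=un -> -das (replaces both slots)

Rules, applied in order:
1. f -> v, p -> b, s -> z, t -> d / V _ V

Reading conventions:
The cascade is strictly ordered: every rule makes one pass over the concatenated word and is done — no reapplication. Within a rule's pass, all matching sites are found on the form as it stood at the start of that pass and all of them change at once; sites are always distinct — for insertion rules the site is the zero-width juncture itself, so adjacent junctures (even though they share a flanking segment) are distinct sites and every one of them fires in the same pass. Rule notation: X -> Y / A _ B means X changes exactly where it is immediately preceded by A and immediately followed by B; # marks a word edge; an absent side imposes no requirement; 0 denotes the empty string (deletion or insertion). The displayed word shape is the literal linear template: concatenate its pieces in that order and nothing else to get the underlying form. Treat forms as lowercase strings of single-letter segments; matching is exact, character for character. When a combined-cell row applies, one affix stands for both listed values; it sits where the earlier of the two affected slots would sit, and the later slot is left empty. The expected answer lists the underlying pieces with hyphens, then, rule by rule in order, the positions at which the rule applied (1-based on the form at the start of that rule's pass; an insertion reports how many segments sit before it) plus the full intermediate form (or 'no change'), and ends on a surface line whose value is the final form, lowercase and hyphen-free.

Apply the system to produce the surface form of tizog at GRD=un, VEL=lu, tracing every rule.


underlying: tizog-ra-puz
1. f -> v, p -> b, s -> z, t -> d / V _ V: fires at position(s) 8: tizograbuz
surface: tizograbuz


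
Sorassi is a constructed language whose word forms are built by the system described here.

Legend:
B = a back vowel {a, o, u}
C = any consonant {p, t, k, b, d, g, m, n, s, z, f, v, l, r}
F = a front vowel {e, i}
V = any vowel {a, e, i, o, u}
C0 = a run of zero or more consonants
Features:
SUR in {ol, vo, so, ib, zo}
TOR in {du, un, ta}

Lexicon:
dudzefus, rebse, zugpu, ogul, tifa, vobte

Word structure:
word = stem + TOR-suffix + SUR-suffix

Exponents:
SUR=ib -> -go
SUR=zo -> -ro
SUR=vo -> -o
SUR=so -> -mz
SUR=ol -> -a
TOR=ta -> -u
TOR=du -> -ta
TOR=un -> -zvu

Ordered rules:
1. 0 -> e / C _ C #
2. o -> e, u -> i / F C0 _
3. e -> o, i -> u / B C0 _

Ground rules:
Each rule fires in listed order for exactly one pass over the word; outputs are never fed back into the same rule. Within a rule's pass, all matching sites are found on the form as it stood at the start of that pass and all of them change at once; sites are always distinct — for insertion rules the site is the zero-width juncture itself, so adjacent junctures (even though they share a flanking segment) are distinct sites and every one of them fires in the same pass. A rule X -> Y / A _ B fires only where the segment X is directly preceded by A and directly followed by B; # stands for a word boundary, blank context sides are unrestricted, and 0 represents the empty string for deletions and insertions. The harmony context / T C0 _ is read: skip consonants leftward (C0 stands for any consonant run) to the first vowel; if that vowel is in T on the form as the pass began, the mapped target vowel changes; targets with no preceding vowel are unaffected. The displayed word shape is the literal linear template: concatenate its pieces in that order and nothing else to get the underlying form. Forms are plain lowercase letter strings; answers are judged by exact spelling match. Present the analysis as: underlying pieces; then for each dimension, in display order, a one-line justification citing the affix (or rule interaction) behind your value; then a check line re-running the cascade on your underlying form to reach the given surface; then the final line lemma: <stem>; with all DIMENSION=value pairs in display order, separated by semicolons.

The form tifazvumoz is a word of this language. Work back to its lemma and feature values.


underlying: tifa-zvu-mz
SUR=so - signalled by the affix -mz
TOR=un - signalled by the affix -zvu
check: tifazvumz -> tifazvumez -> tifazvumez -> tifazvumoz
lemma: tifa; SUR=so; TOR=un


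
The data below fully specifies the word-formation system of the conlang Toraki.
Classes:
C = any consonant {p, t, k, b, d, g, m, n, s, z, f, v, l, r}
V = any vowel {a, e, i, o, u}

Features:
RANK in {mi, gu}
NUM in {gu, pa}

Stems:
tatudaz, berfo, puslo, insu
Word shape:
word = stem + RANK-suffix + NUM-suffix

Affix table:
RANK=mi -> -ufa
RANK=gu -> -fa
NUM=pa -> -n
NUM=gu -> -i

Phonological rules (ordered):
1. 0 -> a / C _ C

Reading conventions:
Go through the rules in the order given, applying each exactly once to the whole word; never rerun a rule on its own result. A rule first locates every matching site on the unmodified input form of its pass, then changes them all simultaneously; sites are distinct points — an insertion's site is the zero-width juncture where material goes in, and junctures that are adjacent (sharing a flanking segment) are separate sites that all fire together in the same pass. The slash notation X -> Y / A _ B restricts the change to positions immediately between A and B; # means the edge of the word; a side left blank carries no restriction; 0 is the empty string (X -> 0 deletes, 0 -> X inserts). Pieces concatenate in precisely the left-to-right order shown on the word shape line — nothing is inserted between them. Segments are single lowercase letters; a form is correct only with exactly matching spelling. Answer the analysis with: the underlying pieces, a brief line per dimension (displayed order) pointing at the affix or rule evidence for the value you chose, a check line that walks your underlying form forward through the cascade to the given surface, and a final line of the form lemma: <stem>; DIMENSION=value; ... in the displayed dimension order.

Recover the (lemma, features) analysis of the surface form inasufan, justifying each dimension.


underlying: insu-fa-n
RANK=gu - signalled by the affix -fa
NUM=pa - signalled by the affix -n
check: insufan -> inasufan
lemma: insu; RANK=gu; NUM=pa


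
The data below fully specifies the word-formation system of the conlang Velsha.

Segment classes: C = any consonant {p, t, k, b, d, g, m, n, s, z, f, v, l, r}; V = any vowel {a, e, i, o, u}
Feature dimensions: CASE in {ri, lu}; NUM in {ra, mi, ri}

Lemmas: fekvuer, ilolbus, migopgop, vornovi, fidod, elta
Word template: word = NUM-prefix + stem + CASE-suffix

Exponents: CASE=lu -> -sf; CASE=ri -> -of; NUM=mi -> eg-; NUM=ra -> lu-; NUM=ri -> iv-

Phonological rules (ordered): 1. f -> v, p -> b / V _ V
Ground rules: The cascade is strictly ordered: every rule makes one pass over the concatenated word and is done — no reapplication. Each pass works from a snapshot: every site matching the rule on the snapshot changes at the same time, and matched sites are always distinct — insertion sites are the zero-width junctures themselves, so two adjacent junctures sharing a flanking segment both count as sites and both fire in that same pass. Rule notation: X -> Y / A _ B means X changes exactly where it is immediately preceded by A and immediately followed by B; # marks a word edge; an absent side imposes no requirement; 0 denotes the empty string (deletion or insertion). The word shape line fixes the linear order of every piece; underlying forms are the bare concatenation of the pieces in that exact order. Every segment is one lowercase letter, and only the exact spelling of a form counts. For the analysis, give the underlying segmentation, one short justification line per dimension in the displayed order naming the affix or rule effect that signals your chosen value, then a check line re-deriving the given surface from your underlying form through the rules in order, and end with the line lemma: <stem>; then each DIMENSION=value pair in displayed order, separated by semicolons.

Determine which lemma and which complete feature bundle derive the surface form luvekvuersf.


underlying: lu-fekvuer-sf
CASE=lu - signalled by the affix -sf
NUM=ra - signalled by the affix lu-
check: lufekvuersf -> luvekvuersf
lemma: fekvuer; CASE=lu; NUM=ra
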